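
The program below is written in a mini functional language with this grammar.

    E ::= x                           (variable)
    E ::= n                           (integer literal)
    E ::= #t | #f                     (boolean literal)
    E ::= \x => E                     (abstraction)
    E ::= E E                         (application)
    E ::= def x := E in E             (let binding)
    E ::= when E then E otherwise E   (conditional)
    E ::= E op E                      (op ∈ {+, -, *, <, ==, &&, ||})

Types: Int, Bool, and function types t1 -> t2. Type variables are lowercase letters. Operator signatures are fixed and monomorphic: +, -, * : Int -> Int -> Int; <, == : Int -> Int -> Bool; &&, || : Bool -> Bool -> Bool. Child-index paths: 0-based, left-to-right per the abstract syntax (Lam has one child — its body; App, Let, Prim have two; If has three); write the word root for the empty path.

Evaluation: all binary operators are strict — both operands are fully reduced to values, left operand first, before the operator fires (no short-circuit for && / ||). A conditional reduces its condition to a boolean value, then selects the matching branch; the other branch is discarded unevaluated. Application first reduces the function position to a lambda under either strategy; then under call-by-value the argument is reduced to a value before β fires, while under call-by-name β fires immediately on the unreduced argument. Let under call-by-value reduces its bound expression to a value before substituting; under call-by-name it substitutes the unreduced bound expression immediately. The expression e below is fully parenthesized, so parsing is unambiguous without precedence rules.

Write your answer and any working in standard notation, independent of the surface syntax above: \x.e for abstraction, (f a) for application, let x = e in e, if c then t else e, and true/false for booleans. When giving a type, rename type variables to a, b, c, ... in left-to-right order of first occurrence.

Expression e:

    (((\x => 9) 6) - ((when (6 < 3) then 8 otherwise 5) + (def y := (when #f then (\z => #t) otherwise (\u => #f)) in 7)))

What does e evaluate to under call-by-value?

Answer: -3

Derivation:
step 0: (((\x.9) 6) - ((if (6 < 3) then 8 else 5) + (let y = (if false then (\z.true) else (\u.false)) in 7)))
step 1: [beta@0] (9 - ((if (6 < 3) then 8 else 5) + (let y = (if false then (\z.true) else (\u.false)) in 7)))
step 2: [delta@1.0.0] (9 - ((if false then 8 else 5) + (let y = (if false then (\z.true) else (\u.false)) in 7)))
step 3: [if@1.0] (9 - (5 + (let y = (if false then (\z.true) else (\u.false)) in 7)))
step 4: [if@1.1.0] (9 - (5 + (let y = (\u.false) in 7)))
step 5: [let@1.1] (9 - (5 + 7))
step 6: [delta@1] (9 - 12)
step 7: [delta@root] -3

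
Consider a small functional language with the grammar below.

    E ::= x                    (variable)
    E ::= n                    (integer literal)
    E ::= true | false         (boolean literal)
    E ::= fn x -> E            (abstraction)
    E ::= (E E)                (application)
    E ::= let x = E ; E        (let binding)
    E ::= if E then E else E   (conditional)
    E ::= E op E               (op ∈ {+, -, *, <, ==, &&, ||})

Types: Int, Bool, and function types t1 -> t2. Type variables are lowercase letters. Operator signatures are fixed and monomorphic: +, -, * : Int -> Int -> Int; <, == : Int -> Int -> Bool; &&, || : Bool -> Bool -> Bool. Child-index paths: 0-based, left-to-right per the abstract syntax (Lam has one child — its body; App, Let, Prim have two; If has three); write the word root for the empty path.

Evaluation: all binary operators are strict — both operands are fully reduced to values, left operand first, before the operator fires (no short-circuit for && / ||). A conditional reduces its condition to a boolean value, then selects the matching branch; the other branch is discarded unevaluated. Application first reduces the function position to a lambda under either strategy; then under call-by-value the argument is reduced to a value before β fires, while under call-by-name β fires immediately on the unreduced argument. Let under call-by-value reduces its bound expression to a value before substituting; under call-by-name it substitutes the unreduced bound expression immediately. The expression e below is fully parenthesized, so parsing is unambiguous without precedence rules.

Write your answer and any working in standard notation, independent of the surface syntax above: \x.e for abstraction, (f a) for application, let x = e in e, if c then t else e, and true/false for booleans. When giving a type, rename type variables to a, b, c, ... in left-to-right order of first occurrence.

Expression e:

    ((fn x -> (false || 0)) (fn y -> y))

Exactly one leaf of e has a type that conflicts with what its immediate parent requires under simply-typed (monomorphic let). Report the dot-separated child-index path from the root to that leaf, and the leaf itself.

Trace:
  unify Bool ~ Bool
  unify Int ~ Bool
  FAIL: mismatch Int ~ Bool

Answer: 0.0.1 : 0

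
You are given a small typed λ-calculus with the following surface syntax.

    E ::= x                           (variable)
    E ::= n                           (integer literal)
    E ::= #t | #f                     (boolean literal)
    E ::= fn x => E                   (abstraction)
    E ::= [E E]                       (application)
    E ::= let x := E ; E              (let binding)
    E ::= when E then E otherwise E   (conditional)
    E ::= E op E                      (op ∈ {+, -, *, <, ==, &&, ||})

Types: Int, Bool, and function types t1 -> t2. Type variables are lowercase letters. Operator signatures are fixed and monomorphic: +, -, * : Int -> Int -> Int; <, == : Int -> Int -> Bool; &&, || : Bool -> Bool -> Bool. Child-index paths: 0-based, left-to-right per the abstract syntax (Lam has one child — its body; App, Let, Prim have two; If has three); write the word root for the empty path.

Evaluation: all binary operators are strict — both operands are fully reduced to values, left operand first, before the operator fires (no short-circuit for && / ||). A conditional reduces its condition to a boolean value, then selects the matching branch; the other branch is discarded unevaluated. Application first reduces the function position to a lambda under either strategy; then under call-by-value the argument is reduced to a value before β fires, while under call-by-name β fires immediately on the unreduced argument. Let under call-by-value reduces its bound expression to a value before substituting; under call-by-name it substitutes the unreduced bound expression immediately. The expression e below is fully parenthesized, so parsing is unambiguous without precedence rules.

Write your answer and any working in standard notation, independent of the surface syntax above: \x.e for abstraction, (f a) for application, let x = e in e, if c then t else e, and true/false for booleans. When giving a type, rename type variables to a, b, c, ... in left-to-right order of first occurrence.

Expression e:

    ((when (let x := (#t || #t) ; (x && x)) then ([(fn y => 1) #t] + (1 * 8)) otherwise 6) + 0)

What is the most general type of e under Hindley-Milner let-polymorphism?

Answer: Int

Trace:
  unify Bool ~ Bool
  unify Bool ~ Bool
let x : Bool
x : Bool
  unify Bool ~ Bool
x : Bool
  unify Bool ~ Bool
  unify Bool ~ Bool
\y._ : a -> Int
  unify a -> Int ~ Bool -> b
  unify a ~ Bool
  unify Int ~ b
_ _ : Int
  unify Int ~ Int
  unify Int ~ Int
  unify Int ~ Int
  unify Int ~ Int
  unify Int ~ Int
  unify Int ~ Int
  unify Int ~ Int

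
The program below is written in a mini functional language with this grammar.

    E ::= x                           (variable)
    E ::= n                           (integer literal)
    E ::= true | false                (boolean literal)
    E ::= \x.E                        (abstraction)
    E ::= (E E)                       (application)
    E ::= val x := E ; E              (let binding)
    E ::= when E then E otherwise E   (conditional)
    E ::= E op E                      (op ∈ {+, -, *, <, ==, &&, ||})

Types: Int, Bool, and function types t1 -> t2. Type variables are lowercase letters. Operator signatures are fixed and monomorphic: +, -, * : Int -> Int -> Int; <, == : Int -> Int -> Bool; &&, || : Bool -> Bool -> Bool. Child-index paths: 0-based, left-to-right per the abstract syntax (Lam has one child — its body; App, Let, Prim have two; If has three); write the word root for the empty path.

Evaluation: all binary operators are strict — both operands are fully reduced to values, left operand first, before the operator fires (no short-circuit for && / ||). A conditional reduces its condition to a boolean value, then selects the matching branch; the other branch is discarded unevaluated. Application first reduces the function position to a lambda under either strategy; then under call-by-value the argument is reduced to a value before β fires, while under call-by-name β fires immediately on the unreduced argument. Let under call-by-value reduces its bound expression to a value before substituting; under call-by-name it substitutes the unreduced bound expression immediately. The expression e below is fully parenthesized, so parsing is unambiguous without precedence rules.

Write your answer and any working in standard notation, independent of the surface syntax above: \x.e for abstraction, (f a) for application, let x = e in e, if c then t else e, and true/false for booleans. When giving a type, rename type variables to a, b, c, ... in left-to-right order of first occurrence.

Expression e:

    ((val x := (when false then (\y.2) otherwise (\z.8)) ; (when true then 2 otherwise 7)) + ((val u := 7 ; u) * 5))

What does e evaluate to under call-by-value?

Working:
step 0: ((let x = (if false then (\y.2) else (\z.8)) in (if true then 2 else 7)) + ((let u = 7 in u) * 5))
step 1: [if@0.0] ((let x = (\z.8) in (if true then 2 else 7)) + ((let u = 7 in u) * 5))
step 2: [let@0] ((if true then 2 else 7) + ((let u = 7 in u) * 5))
step 3: [if@0] (2 + ((let u = 7 in u) * 5))
step 4: [let@1.0] (2 + (7 * 5))
step 5: [delta@1] (2 + 35)
step 6: [delta@root] 37

Answer: 37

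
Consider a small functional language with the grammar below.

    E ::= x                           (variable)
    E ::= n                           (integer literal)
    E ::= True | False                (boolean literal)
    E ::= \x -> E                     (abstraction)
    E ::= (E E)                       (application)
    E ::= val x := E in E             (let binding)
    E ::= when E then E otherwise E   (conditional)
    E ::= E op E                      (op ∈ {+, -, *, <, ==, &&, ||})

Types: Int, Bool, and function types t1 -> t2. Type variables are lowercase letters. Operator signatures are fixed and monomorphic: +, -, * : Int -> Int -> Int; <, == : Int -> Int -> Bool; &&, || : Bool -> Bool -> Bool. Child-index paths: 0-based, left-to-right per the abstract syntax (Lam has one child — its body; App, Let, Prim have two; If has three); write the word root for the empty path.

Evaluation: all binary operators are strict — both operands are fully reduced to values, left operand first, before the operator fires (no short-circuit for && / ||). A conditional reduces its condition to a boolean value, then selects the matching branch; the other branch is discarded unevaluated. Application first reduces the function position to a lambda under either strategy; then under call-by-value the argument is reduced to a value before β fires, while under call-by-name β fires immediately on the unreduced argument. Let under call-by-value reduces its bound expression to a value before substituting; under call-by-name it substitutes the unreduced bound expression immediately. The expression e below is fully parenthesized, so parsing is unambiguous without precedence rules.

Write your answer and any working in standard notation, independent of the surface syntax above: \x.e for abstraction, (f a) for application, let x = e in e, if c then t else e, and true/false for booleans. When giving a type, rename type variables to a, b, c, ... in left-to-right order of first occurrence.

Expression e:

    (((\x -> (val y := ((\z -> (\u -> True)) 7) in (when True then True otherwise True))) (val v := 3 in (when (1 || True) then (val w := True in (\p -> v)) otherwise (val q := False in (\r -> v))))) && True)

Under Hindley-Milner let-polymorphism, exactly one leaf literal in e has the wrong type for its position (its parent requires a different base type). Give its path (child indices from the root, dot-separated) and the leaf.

Answer: 0.1.1.0.0 : 1

Trace:
\u._ : c -> Bool
\z._ : b -> c -> Bool
  unify b -> c -> Bool ~ Int -> d
  unify b ~ Int
  unify c -> Bool ~ d
_ _ : c -> Bool
let y : forall. c -> Bool
  unify Bool ~ Bool
  unify Bool ~ Bool
\x._ : a -> Bool
let v : Int
  unify Int ~ Bool
  FAIL: mismatch Int ~ Bool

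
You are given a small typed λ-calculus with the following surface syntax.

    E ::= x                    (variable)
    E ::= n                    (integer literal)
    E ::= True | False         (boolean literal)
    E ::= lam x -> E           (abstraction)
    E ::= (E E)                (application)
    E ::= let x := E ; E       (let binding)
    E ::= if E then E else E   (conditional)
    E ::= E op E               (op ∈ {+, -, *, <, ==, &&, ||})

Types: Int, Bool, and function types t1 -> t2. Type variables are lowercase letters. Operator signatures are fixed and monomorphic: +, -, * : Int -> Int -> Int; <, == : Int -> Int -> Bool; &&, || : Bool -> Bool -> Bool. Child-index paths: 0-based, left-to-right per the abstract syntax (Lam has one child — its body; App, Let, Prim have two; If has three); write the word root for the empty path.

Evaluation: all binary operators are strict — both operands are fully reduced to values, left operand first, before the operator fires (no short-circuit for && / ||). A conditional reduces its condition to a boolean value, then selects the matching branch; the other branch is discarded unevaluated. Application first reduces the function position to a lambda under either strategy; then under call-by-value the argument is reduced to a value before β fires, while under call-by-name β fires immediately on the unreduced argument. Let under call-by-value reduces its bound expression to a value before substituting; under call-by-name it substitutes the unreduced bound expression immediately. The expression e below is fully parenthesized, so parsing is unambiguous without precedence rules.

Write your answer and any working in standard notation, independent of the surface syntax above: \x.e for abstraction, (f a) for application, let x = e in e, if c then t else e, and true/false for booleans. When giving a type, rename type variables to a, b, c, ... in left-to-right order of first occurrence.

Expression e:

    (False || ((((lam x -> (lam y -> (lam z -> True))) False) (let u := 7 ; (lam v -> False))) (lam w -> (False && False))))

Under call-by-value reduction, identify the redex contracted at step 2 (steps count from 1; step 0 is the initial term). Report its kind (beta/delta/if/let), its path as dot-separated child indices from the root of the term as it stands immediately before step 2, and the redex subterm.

Derivation:
step 0: (false || ((((\x.(\y.(\z.true))) false) (let u = 7 in (\v.false))) (\w.(false && false))))
step 1: [beta@1.0.0] (false || (((\y.(\z.true)) (let u = 7 in (\v.false))) (\w.(false && false))))
step 2: [let@1.0.1] (false || (((\y.(\z.true)) (\v.false)) (\w.(false && false))))

Answer: let at 1.0.1 : (let u = 7 in (\v.false))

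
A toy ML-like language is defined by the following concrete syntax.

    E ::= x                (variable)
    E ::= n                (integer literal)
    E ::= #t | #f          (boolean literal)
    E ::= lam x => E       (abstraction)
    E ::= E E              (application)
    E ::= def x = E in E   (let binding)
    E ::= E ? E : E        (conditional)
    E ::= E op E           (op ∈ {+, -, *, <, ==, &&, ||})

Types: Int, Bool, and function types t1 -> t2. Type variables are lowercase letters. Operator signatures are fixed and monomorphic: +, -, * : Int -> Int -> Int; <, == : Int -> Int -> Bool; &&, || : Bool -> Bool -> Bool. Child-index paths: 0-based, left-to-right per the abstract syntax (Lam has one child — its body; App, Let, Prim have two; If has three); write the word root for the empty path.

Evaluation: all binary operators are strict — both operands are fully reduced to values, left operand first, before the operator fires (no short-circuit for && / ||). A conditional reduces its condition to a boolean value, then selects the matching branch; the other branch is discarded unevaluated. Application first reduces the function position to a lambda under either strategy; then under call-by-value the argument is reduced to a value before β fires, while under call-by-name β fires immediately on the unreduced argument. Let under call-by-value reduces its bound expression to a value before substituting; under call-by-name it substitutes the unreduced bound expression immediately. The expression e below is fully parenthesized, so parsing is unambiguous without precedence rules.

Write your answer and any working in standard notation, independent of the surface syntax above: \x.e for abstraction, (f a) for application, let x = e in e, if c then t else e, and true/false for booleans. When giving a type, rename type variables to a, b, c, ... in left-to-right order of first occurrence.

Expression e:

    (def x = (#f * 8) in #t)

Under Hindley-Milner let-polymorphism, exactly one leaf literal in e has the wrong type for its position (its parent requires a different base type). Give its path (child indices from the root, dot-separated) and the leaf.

Answer: 0.0 : false

Trace:
  unify Bool ~ Int
  FAIL: mismatch Bool ~ Int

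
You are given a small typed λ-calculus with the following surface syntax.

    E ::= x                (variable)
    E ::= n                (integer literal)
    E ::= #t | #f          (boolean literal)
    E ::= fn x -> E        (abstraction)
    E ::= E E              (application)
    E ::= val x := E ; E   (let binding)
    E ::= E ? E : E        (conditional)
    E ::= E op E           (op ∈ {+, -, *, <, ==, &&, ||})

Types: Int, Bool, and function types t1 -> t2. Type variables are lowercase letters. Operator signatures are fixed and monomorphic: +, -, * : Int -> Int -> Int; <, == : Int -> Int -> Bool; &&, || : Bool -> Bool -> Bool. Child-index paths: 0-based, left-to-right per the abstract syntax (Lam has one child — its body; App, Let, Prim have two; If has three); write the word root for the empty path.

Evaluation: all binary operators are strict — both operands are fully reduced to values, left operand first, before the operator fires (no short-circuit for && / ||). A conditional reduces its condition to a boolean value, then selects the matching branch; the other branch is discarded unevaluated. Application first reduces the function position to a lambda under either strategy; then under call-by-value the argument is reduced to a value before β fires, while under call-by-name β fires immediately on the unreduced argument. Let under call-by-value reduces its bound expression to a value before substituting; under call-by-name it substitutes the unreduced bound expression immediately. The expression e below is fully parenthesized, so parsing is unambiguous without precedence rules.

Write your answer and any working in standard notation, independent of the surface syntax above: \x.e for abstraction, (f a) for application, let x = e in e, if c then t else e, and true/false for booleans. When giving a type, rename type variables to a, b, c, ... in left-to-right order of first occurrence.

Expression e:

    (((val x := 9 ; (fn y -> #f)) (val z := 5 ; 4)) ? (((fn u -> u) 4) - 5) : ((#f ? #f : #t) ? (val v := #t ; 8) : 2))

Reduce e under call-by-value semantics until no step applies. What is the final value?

Trace:
step 0: (if ((let x = 9 in (\y.false)) (let z = 5 in 4)) then (((\u.u) 4) - 5) else (if (if false then false else true) then (let v = true in 8) else 2))
step 1: [let@0.0] (if ((\y.false) (let z = 5 in 4)) then (((\u.u) 4) - 5) else (if (if false then false else true) then (let v = true in 8) else 2))
step 2: [let@0.1] (if ((\y.false) 4) then (((\u.u) 4) - 5) else (if (if false then false else true) then (let v = true in 8) else 2))
step 3: [beta@0] (if false then (((\u.u) 4) - 5) else (if (if false then false else true) then (let v = true in 8) else 2))
step 4: [if@root] (if (if false then false else true) then (let v = true in 8) else 2)
step 5: [if@0] (if true then (let v = true in 8) else 2)
step 6: [if@root] (let v = true in 8)
step 7: [let@root] 8

Answer: 8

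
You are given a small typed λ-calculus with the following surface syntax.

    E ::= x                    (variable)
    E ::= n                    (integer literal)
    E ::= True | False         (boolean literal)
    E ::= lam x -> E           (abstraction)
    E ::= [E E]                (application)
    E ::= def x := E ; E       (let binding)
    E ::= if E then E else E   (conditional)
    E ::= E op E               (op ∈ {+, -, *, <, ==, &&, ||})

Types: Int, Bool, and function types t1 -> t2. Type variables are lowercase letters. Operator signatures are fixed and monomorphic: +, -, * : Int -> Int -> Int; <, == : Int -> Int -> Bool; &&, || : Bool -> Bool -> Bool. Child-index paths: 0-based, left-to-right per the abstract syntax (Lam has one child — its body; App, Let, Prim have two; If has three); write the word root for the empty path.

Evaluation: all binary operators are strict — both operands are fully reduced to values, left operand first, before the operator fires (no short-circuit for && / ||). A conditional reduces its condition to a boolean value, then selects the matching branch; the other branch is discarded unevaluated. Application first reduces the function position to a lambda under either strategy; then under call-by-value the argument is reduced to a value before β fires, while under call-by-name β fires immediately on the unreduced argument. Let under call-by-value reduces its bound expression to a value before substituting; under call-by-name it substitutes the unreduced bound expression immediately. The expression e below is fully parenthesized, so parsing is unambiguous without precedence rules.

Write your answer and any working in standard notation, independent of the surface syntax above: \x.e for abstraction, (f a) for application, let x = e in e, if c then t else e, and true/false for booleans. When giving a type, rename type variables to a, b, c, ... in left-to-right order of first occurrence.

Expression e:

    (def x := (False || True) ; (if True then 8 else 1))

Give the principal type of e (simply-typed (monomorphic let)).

Answer: Int

Trace:
  unify Bool ~ Bool
  unify Bool ~ Bool
let x : Bool
  unify Bool ~ Bool
  unify Int ~ Int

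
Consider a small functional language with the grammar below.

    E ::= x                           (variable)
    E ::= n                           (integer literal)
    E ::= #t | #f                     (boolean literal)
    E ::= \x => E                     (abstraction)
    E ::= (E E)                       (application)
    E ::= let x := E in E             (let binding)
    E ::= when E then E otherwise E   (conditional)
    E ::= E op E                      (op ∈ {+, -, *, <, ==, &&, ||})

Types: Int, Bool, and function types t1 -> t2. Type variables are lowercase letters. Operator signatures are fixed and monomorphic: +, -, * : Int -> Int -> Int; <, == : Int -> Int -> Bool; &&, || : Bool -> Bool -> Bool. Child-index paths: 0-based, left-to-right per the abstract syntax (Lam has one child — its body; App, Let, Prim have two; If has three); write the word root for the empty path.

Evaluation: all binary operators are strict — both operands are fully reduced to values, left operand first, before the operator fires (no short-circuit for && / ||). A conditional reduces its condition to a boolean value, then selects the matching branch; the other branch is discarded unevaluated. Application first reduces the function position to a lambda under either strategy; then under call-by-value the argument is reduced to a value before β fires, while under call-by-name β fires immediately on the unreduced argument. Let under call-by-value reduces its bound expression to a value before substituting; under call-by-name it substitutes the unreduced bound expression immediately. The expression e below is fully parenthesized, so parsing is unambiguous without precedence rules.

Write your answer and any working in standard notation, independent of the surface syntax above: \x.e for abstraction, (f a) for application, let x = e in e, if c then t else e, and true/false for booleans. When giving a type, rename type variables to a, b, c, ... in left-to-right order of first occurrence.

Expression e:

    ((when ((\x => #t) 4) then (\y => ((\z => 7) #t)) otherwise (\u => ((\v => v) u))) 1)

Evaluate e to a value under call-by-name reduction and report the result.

Answer: 7

Trace:
step 0: ((if ((\x.true) 4) then (\y.((\z.7) true)) else (\u.((\v.v) u))) 1)
step 1: [beta@0.0] ((if true then (\y.((\z.7) true)) else (\u.((\v.v) u))) 1)
step 2: [if@0] ((\y.((\z.7) true)) 1)
step 3: [beta@root] ((\z.7) true)
step 4: [beta@root] 7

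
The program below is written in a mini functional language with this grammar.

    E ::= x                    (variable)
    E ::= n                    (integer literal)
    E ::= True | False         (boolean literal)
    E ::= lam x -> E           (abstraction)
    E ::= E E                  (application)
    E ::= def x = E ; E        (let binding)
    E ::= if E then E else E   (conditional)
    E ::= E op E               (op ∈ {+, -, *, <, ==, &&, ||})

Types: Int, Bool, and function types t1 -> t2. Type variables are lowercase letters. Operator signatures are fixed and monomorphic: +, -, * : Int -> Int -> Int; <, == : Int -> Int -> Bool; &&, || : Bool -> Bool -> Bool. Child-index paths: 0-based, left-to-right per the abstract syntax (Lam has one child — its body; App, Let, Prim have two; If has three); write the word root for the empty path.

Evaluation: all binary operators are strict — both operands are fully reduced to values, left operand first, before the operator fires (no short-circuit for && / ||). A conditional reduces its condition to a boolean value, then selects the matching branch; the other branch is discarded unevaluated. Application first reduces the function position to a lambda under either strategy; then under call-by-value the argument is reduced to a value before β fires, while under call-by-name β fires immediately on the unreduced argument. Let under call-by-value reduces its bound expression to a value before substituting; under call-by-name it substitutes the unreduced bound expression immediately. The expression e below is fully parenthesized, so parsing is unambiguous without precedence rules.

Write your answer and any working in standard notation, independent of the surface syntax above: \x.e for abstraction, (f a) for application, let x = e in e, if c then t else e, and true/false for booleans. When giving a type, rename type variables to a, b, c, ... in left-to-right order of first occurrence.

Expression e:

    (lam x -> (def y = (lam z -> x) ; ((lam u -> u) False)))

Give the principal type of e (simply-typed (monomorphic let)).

Answer: a -> Bool

Trace:
x : a
\z._ : b -> a
let y : b -> a
u : c
\u._ : c -> c
  unify c -> c ~ Bool -> d
  unify c ~ Bool
  unify Bool ~ d
_ _ : Bool
\x._ : a -> Bool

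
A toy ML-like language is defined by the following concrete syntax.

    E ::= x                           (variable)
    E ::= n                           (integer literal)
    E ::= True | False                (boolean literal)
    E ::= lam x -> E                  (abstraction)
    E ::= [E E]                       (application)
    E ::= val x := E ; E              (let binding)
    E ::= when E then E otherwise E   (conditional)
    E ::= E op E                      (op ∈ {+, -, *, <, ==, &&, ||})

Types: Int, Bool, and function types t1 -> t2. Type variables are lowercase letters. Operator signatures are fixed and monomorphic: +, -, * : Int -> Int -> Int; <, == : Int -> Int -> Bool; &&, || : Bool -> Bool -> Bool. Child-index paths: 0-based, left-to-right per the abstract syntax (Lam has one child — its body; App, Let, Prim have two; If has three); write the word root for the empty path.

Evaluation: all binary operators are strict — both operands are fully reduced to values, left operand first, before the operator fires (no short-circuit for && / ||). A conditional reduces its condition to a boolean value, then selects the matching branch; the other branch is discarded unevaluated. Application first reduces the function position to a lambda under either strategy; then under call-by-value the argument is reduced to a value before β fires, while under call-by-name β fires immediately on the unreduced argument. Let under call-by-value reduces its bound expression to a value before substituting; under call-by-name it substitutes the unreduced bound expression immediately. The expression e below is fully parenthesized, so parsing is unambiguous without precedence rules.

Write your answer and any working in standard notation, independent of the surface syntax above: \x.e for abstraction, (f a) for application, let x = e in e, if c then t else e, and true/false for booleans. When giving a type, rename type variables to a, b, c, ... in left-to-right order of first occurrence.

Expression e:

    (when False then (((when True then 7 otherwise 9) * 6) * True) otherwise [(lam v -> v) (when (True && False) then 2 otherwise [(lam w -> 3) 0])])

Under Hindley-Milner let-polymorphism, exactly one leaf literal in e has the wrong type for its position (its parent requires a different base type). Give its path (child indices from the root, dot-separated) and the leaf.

Answer: 1.1 : true

Trace:
  unify Bool ~ Bool
  unify Bool ~ Bool
  unify Int ~ Int
  unify Int ~ Int
  unify Int ~ Int
  unify Int ~ Int
  unify Bool ~ Int
  FAIL: mismatch Bool ~ Int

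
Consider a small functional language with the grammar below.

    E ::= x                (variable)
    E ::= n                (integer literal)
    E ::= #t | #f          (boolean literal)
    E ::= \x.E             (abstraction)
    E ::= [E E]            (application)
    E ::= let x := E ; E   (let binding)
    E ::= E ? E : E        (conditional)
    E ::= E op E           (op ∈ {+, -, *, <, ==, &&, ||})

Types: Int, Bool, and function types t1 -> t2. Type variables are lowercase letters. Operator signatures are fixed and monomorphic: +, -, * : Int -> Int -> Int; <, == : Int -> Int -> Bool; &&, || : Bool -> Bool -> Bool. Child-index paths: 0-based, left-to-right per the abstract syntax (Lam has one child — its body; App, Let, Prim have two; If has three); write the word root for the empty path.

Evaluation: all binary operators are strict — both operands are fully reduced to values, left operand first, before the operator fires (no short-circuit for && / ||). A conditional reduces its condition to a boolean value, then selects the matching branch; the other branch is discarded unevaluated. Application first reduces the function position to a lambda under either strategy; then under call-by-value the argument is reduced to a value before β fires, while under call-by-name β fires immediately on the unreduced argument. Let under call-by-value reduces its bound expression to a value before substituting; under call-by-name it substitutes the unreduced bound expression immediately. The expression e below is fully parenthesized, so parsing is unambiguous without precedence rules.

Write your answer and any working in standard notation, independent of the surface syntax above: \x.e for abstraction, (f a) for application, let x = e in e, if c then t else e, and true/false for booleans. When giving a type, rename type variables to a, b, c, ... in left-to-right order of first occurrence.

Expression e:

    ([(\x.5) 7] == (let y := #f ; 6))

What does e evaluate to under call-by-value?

Trace:
step 0: (((\x.5) 7) == (let y = false in 6))
step 1: [beta@0] (5 == (let y = false in 6))
step 2: [let@1] (5 == 6)
step 3: [delta@root] false

Answer: false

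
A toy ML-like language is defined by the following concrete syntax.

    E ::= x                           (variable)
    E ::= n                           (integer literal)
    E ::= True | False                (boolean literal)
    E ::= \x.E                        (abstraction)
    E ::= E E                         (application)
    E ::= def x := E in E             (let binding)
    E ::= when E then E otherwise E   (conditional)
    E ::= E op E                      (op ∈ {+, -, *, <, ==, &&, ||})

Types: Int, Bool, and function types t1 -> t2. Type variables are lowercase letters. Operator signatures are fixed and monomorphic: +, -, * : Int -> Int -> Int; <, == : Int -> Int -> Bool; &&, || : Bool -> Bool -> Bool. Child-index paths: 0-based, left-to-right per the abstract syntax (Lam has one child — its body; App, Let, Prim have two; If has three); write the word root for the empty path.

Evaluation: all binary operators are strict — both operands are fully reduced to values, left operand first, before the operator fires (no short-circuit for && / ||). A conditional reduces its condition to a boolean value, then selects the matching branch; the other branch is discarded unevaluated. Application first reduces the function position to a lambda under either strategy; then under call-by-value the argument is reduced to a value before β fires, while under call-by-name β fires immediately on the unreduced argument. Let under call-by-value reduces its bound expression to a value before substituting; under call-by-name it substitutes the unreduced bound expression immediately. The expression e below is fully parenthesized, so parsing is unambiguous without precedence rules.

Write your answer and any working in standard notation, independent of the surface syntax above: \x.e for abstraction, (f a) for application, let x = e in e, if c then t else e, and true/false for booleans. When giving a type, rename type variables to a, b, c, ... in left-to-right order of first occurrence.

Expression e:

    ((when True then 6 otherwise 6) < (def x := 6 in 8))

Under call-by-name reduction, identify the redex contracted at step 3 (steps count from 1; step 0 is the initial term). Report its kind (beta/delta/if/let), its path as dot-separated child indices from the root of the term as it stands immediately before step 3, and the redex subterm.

Trace:
step 0: ((if true then 6 else 6) < (let x = 6 in 8))
step 1: [if@0] (6 < (let x = 6 in 8))
step 2: [let@1] (6 < 8)
step 3: [delta@root] true

Answer: delta at root : (6 < 8)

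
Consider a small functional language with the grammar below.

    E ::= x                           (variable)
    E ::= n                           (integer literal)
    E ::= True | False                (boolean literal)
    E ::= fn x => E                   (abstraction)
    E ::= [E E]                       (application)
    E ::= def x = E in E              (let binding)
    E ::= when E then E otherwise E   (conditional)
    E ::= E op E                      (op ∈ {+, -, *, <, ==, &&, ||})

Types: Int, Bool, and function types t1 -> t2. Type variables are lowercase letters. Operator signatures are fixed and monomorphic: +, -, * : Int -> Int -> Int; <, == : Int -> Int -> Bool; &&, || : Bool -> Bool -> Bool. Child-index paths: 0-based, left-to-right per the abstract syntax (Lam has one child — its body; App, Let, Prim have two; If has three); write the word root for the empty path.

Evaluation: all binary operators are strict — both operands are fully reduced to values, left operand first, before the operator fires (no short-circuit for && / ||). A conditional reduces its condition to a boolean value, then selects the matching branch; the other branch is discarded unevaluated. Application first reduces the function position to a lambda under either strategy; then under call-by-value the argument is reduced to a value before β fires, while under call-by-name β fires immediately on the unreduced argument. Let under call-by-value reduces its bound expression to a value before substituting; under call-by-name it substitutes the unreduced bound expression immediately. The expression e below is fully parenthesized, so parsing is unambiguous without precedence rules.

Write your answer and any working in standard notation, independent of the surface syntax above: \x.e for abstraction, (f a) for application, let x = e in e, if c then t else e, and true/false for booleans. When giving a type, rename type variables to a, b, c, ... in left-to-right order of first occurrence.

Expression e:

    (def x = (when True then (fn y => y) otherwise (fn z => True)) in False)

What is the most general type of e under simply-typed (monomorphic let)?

Trace:
  unify Bool ~ Bool
y : a
\y._ : a -> a
\z._ : b -> Bool
  unify a -> a ~ b -> Bool
  unify a ~ b
  unify b ~ Bool
let x : Bool -> Bool

Answer: Bool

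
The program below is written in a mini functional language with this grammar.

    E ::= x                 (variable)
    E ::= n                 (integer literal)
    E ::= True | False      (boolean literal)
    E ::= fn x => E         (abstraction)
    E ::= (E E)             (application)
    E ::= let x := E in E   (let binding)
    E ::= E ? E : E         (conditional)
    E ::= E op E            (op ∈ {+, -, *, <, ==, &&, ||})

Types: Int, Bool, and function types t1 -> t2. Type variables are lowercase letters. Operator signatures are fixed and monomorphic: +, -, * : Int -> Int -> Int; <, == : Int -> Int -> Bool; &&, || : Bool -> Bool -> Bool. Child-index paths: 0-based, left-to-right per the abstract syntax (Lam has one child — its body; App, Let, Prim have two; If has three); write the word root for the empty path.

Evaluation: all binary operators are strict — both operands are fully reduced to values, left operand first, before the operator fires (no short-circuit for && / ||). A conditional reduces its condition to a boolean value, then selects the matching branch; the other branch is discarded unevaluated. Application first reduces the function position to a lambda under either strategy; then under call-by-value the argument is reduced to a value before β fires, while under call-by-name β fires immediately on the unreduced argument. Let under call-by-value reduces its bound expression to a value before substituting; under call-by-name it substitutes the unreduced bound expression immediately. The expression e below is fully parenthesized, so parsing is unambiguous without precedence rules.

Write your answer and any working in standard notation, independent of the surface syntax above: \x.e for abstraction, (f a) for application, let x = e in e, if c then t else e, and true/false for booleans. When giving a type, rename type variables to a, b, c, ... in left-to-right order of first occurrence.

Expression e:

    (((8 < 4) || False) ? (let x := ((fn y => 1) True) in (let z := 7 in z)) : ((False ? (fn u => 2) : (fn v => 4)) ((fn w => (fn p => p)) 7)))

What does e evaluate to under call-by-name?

Answer: 4

Derivation:
step 0: (if ((8 < 4) || false) then (let x = ((\y.1) true) in (let z = 7 in z)) else ((if false then (\u.2) else (\v.4)) ((\w.(\p.p)) 7)))
step 1: [delta@0.0] (if (false || false) then (let x = ((\y.1) true) in (let z = 7 in z)) else ((if false then (\u.2) else (\v.4)) ((\w.(\p.p)) 7)))
step 2: [delta@0] (if false then (let x = ((\y.1) true) in (let z = 7 in z)) else ((if false then (\u.2) else (\v.4)) ((\w.(\p.p)) 7)))
step 3: [if@root] ((if false then (\u.2) else (\v.4)) ((\w.(\p.p)) 7))
step 4: [if@0] ((\v.4) ((\w.(\p.p)) 7))
step 5: [beta@root] 4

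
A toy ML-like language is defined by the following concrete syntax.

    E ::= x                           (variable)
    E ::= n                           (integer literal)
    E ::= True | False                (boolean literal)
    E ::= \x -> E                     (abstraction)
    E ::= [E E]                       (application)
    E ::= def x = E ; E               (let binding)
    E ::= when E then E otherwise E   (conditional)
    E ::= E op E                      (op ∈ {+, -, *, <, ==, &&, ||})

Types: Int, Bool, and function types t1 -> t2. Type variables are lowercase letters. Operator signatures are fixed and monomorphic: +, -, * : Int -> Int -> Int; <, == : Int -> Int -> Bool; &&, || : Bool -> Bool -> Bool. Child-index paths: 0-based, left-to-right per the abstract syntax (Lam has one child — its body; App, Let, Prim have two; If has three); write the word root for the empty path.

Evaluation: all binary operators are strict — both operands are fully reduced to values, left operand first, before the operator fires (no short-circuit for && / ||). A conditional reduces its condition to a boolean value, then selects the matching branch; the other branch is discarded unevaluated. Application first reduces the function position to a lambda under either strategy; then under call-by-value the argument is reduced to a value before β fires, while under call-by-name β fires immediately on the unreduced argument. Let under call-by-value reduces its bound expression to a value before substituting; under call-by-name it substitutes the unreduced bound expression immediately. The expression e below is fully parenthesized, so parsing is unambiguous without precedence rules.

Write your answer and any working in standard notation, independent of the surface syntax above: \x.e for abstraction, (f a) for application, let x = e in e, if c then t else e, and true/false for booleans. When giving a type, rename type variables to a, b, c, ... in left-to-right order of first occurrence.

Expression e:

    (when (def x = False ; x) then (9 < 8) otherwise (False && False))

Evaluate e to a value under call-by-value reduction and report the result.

Answer: false

Derivation:
step 0: (if (let x = false in x) then (9 < 8) else (false && false))
step 1: [let@0] (if false then (9 < 8) else (false && false))
step 2: [if@root] (false && false)
step 3: [delta@root] false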